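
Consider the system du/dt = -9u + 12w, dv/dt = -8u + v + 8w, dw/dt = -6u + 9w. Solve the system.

Coefficient matrix A = [[-9, 0, 12], [-8, 1, 8], [-6, 0, 9]].
det(A - λI) = 0 gives eigenvalues λ = -3, 1, 3.
For λ=-3: eigenvector (2,2,1).
For λ=1: eigenvector (0,1,0).
For λ=3: eigenvector (1,0,1).
General solution: C_1e^(-3t)(2,2,1) + C_2e^(t)(0,1,0) + C_3e^(3t)(1,0,1).

u(t) = 2C_1e^(-3t) + C_3e^(3t), v(t) = 2C_1e^(-3t) + C_2e^(t), w(t) = C_1e^(-3t) + C_3e^(3t)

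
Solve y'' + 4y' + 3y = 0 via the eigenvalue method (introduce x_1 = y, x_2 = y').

Let x_1 = y, x_2 = y'. Then x_1' = x_2 and x_2' = -3x_1 - 4x_2.
A = [[0,1],[-3,-4]]; det(A-λI) = λ^2 + 4λ + 3.
Eigenvalues λ = -3, -1 with eigenvectors (1,-3), (1,-1).

y(t) = C_1e^(-3t) + C_2e^(-t)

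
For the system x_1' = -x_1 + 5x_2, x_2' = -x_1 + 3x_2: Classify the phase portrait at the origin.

A = [[-1,5],[-1,3]]; det(A-λI) = λ^2 - 2λ + 2.
λ = 1 ± i: positive real part.

unstable spiral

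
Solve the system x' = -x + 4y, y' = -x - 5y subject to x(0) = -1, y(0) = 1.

Coefficient matrix A = [[-1, 4], [-1, -5]].
Characteristic polynomial det(A - λI) = λ^2 + 6λ + 9 = 0.
Single eigenvalue λ = -3 with algebraic multiplicity 2.
Eigenvector v = (-2,1); generalized eigenvector w with (A-λI)w=v is (3,-2).
General solution: e^(-3t)[C_1·v + C_2·(t·v + w)].
Applying x(0)=-1, y(0)=1 gives C_1=-1, C_2=-1.

x(t) = 2te^(-3t) - e^(-3t), y(t) = -te^(-3t) + e^(-3t)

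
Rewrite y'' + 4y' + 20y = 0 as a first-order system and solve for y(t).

Let x_1 = y, x_2 = y'. Then x_1' = x_2 and x_2' = -20x_1 - 4x_2.
A = [[0,1],[-20,-4]]; det(A-λI) = λ^2 + 4λ + 20.
Eigenvalues λ = -2 ± 4i.

y(t) = c_1e^(-2t)cos(4t) + c_2e^(-2t)sin(4t)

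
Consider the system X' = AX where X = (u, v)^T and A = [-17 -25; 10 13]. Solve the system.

u(t) = -2K_1e^(-2t)sin(5t) - K_1e^(-2t)cos(5t) - K_2e^(-2t)sin(5t) + 2K_2e^(-2t)cos(5t), v(t) = K_1e^(-2t)sin(5t) + K_1e^(-2t)cos(5t) + K_2e^(-2t)sin(5t) - K_2e^(-2t)cos(5t)

Coefficient matrix A = [[-17, -25], [10, 13]].
Characteristic polynomial det(A - λI) = λ^2 + 4λ + 29 = 0.
Eigenvalues λ = -2 ± 5i (complex conjugate pair).
For λ=-2+5i: an eigenvector is (-1,1) - i(-2,1) = (-1 + 2i, 1 - i).
A real fundamental pair from Re and Im of e^((-2+5i)t)v: X_1 = e^(-2t)(cos(5t)·(-1,1) + sin(5t)·(-2,1)), X_2 = e^(-2t)(sin(5t)·(-1,1) - cos(5t)·(-2,1)).
General solution: K_1X_1 + K_2X_2.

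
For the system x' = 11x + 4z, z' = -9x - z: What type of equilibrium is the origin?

A = [[11,4],[-9,-1]]; det(A-λI) = λ^2 - 10λ + 25.
repeated λ = 5 with a single eigenvector.

unstable improper node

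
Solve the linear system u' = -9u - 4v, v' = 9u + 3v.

u(t) = 2c_1e^(-3t) + 2c_2te^(-3t) + c_2e^(-3t), v(t) = -3c_1e^(-3t) - 3c_2te^(-3t) - 2c_2e^(-3t)

Coefficient matrix A = [[-9, -4], [9, 3]].
Characteristic polynomial det(A - λI) = λ^2 + 6λ + 9 = 0.
Single eigenvalue λ = -3 with algebraic multiplicity 2.
Eigenvector v = (2,-3); generalized eigenvector w with (A-λI)w=v is (1,-2).
General solution: e^(-3t)[c_1·v + c_2·(t·v + w)].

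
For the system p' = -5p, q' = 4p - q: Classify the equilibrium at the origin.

A = [[-5,0],[4,-1]]; det(A-λI) = λ^2 + 6λ + 5.
λ = -1, -5: both negative.

stable node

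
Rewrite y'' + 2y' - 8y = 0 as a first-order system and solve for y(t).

y(t) = c_1e^(-4t) + c_2e^(2t)

Let x_1 = y, x_2 = y'. Then x_1' = x_2 and x_2' = 8x_1 - 2x_2.
A = [[0,1],[8,-2]]; det(A-λI) = λ^2 + 2λ - 8.
Eigenvalues λ = -4, 2 with eigenvectors (1,-4), (1,2).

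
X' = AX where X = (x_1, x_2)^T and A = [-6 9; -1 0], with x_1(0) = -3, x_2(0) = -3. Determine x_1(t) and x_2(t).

Coefficient matrix A = [[-6, 9], [-1, 0]].
Characteristic polynomial det(A - λI) = λ^2 + 6λ + 9 = 0.
Single eigenvalue λ = -3 with algebraic multiplicity 2.
Eigenvector v = (-3,-1); generalized eigenvector w with (A-λI)w=v is (-2,-1).
General solution: e^(-3t)[c_1·v + c_2·(t·v + w)].
Applying x_1(0)=-3, x_2(0)=-3 gives c_1=-3, c_2=6.

x_1(t) = -18te^(-3t) - 3e^(-3t), x_2(t) = -6te^(-3t) - 3e^(-3t)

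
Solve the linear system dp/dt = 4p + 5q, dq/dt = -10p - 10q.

Coefficient matrix A = [[4, 5], [-10, -10]].
Characteristic polynomial det(A - λI) = λ^2 + 6λ + 10 = 0.
Eigenvalues λ = -3 ± i (complex conjugate pair).
For λ=-3+i: an eigenvector is (1,-1) - i(2,-3) = (1 - 2i, -1 + 3i).
A real fundamental pair from Re and Im of e^((-3+i)t)v: X_1 = e^(-3t)(cos(t)·(1,-1) + sin(t)·(2,-3)), X_2 = e^(-3t)(sin(t)·(1,-1) - cos(t)·(2,-3)).
General solution: c_1X_1 + c_2X_2.

p(t) = 2c_1e^(-3t)sin(t) + c_1e^(-3t)cos(t) + c_2e^(-3t)sin(t) - 2c_2e^(-3t)cos(t), q(t) = -3c_1e^(-3t)sin(t) - c_1e^(-3t)cos(t) - c_2e^(-3t)sin(t) + 3c_2e^(-3t)cos(t)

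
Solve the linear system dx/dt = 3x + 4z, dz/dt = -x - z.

x(t) = -2C_1e^(t) - 2C_2te^(t) + C_2e^(t), z(t) = C_1e^(t) + C_2te^(t) - C_2e^(t)

Coefficient matrix A = [[3, 4], [-1, -1]].
Characteristic polynomial det(A - λI) = λ^2 - 2λ + 1 = 0.
Single eigenvalue λ = 1 with algebraic multiplicity 2.
Eigenvector v = (-2,1); generalized eigenvector w with (A-λI)w=v is (1,-1).
General solution: e^(t)[C_1·v + C_2·(t·v + w)].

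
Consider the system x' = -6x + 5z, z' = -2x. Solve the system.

Coefficient matrix A = [[-6, 5], [-2, 0]].
Characteristic polynomial det(A - λI) = λ^2 + 6λ + 10 = 0.
Eigenvalues λ = -3 ± i (complex conjugate pair).
For λ=-3+i: an eigenvector is (1,1) - i(2,1) = (1 - 2i, 1 - i).
A real fundamental pair from Re and Im of e^((-3+i)t)v: X_1 = e^(-3t)(cos(t)·(1,1) + sin(t)·(2,1)), X_2 = e^(-3t)(sin(t)·(1,1) - cos(t)·(2,1)).
General solution: K_1X_1 + K_2X_2.

x(t) = 2K_1e^(-3t)sin(t) + K_1e^(-3t)cos(t) + K_2e^(-3t)sin(t) - 2K_2e^(-3t)cos(t), z(t) = K_1e^(-3t)sin(t) + K_1e^(-3t)cos(t) + K_2e^(-3t)sin(t) - K_2e^(-3t)cos(t)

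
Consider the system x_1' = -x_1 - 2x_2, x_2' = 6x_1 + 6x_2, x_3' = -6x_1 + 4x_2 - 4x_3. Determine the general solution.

Coefficient matrix A = [[-1, -2, 0], [6, 6, 0], [-6, 4, -4]].
det(A - λI) = 0 gives eigenvalues λ = -4, 2, 3.
For λ=-4: eigenvector (0,0,1).
For λ=2: eigenvector (2,-3,-4).
For λ=3: eigenvector (1,-2,-2).
General solution: K_1e^(-4t)(0,0,1) + K_2e^(2t)(2,-3,-4) + K_3e^(3t)(1,-2,-2).

x_1(t) = 2K_2e^(2t) + K_3e^(3t), x_2(t) = -3K_2e^(2t) - 2K_3e^(3t), x_3(t) = K_1e^(-4t) - 4K_2e^(2t) - 2K_3e^(3t)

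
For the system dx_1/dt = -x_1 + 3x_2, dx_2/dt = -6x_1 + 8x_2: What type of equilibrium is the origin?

unstable node

A = [[-1,3],[-6,8]]; det(A-λI) = λ^2 - 7λ + 10.
λ = 2, 5: both positive.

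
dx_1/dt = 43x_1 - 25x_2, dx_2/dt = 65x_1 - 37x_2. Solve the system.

x_1(t) = c_1e^(3t)sin(5t) + 2c_1e^(3t)cos(5t) + 2c_2e^(3t)sin(5t) - c_2e^(3t)cos(5t), x_2(t) = 2c_1e^(3t)sin(5t) + 3c_1e^(3t)cos(5t) + 3c_2e^(3t)sin(5t) - 2c_2e^(3t)cos(5t)

Coefficient matrix A = [[43, -25], [65, -37]].
Characteristic polynomial det(A - λI) = λ^2 - 6λ + 34 = 0.
Eigenvalues λ = 3 ± 5i (complex conjugate pair).
For λ=3+5i: an eigenvector is (2,3) - i(1,2) = (2 - i, 3 - 2i).
A real fundamental pair from Re and Im of e^((3+5i)t)v: X_1 = e^(3t)(cos(5t)·(2,3) + sin(5t)·(1,2)), X_2 = e^(3t)(sin(5t)·(2,3) - cos(5t)·(1,2)).
General solution: c_1X_1 + c_2X_2.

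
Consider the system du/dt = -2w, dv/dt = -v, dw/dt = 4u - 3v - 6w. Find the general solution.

Coefficient matrix A = [[0, 0, -2], [0, -1, 0], [4, -3, -6]].
det(A - λI) = 0 gives eigenvalues λ = -1, -2, -4.
For λ=-1: eigenvector (2,1,1).
For λ=-2: eigenvector (1,0,1).
For λ=-4: eigenvector (1,0,2).
General solution: c_1e^(-t)(2,1,1) + c_2e^(-2t)(1,0,1) + c_3e^(-4t)(1,0,2).

u(t) = 2c_1e^(-t) + c_2e^(-2t) + c_3e^(-4t), v(t) = c_1e^(-t), w(t) = c_1e^(-t) + c_2e^(-2t) + 2c_3e^(-4t)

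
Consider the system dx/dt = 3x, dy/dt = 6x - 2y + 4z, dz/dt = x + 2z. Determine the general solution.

Coefficient matrix A = [[3, 0, 0], [6, -2, 4], [1, 0, 2]].
det(A - λI) = 0 gives eigenvalues λ = 2, -2, 3.
For λ=2: eigenvector (0,1,1).
For λ=-2: eigenvector (0,1,0).
For λ=3: eigenvector (1,2,1).
General solution: C_1e^(2t)(0,1,1) + C_2e^(-2t)(0,1,0) + C_3e^(3t)(1,2,1).

x(t) = C_3e^(3t), y(t) = C_1e^(2t) + C_2e^(-2t) + 2C_3e^(3t), z(t) = C_1e^(2t) + C_3e^(3t)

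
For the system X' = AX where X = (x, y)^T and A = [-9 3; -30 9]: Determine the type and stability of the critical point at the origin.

center

A = [[-9,3],[-30,9]]; det(A-λI) = λ^2 + 9.
λ = 0 ± 3i: zero real part.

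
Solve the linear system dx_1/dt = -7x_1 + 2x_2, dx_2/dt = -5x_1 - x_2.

Coefficient matrix A = [[-7, 2], [-5, -1]].
Characteristic polynomial det(A - λI) = λ^2 + 8λ + 17 = 0.
Eigenvalues λ = -4 ± i (complex conjugate pair).
For λ=-4+i: an eigenvector is (-1,-1) - i(1,2) = (-1 - i, -1 - 2i).
A real fundamental pair from Re and Im of e^((-4+i)t)v: X_1 = e^(-4t)(cos(t)·(-1,-1) + sin(t)·(1,2)), X_2 = e^(-4t)(sin(t)·(-1,-1) - cos(t)·(1,2)).
General solution: c_1X_1 + c_2X_2.

x_1(t) = c_1e^(-4t)sin(t) - c_1e^(-4t)cos(t) - c_2e^(-4t)sin(t) - c_2e^(-4t)cos(t), x_2(t) = 2c_1e^(-4t)sin(t) - c_1e^(-4t)cos(t) - c_2e^(-4t)sin(t) - 2c_2e^(-4t)cos(t)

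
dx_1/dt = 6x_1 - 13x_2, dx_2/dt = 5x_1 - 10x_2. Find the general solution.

x_1(t) = 2C_1e^(-2t)sin(t) - 3C_1e^(-2t)cos(t) - 3C_2e^(-2t)sin(t) - 2C_2e^(-2t)cos(t), x_2(t) = C_1e^(-2t)sin(t) - 2C_1e^(-2t)cos(t) - 2C_2e^(-2t)sin(t) - C_2e^(-2t)cos(t)

Coefficient matrix A = [[6, -13], [5, -10]].
Characteristic polynomial det(A - λI) = λ^2 + 4λ + 5 = 0.
Eigenvalues λ = -2 ± i (complex conjugate pair).
For λ=-2+i: an eigenvector is (-3,-2) - i(2,1) = (-3 - 2i, -2 - i).
A real fundamental pair from Re and Im of e^((-2+i)t)v: X_1 = e^(-2t)(cos(t)·(-3,-2) + sin(t)·(2,1)), X_2 = e^(-2t)(sin(t)·(-3,-2) - cos(t)·(2,1)).
General solution: C_1X_1 + C_2X_2.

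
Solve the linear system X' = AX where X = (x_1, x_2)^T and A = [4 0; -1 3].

x_1(t) = -K_1e^(4t), x_2(t) = K_1e^(4t) + K_2e^(3t)

Coefficient matrix A = [[4, 0], [-1, 3]].
Characteristic polynomial det(A - λI) = λ^2 - 7λ + 12 = 0.
Eigenvalues λ = 4, 3.
For λ=4: (A-λI) row 2 is [-1, -1], so an eigenvector is (-1, 1).
For λ=3: (A-λI) row 1 is [1, 0], so an eigenvector is (0, 1).
General solution: K_1e^(4t)(-1,1) + K_2e^(3t)(0,1).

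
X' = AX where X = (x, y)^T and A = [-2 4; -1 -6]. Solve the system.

Coefficient matrix A = [[-2, 4], [-1, -6]].
Characteristic polynomial det(A - λI) = λ^2 + 8λ + 16 = 0.
Single eigenvalue λ = -4 with algebraic multiplicity 2.
Eigenvector v = (2,-1); generalized eigenvector w with (A-λI)w=v is (-1,1).
General solution: e^(-4t)[K_1·v + K_2·(t·v + w)].

x(t) = 2K_1e^(-4t) + 2K_2te^(-4t) - K_2e^(-4t), y(t) = -K_1e^(-4t) - K_2te^(-4t) + K_2e^(-4t)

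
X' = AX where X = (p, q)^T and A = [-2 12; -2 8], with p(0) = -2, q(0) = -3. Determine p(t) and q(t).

Coefficient matrix A = [[-2, 12], [-2, 8]].
Characteristic polynomial det(A - λI) = λ^2 - 6λ + 8 = 0.
Eigenvalues λ = 4, 2.
For λ=4: (A-λI) row 1 is [-6, 12], so an eigenvector is (2, 1).
For λ=2: (A-λI) row 1 is [-4, 12], so an eigenvector is (3, 1).
General solution: c_1e^(4t)(2,1) + c_2e^(2t)(3,1).
Applying p(0)=-2, q(0)=-3 gives c_1=-7, c_2=4.

p(t) = -14e^(4t) + 12e^(2t), q(t) = -7e^(4t) + 4e^(2t)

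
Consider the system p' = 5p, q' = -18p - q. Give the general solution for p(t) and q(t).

Coefficient matrix A = [[5, 0], [-18, -1]].
Characteristic polynomial det(A - λI) = λ^2 - 4λ - 5 = 0.
Eigenvalues λ = 5, -1.
For λ=5: (A-λI) row 2 is [-18, -6], so an eigenvector is (-1, 3).
For λ=-1: (A-λI) row 1 is [6, 0], so an eigenvector is (0, -1).
General solution: C_1e^(5t)(-1,3) + C_2e^(-t)(0,-1).

p(t) = -C_1e^(5t), q(t) = 3C_1e^(5t) - C_2e^(-t)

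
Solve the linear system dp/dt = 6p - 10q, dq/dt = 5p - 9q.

Coefficient matrix A = [[6, -10], [5, -9]].
Characteristic polynomial det(A - λI) = λ^2 + 3λ - 4 = 0.
Eigenvalues λ = -4, 1.
For λ=-4: (A-λI) row 1 is [10, -10], so an eigenvector is (1, 1).
For λ=1: (A-λI) row 1 is [5, -10], so an eigenvector is (2, 1).
General solution: C_1e^(-4t)(1,1) + C_2e^(t)(2,1).

p(t) = C_1e^(-4t) + 2C_2e^(t), q(t) = C_1e^(-4t) + C_2e^(t)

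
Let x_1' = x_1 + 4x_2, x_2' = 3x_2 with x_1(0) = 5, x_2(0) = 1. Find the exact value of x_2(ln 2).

8

A = [[1,4],[0,3]]; eigenvalues λ = 1, 3.
Eigenvectors: (1,0) for λ=1, (2,1) for λ=3.
From the initial condition, c_1 = 3, c_2 = 1.
x_2(ln 2) = (3)(2^1)(0) + (1)(2^3)(1) = 8.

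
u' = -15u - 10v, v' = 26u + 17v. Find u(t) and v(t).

u(t) = 2c_1e^(t)sin(2t) + c_1e^(t)cos(2t) + c_2e^(t)sin(2t) - 2c_2e^(t)cos(2t), v(t) = -3c_1e^(t)sin(2t) - 2c_1e^(t)cos(2t) - 2c_2e^(t)sin(2t) + 3c_2e^(t)cos(2t)

Coefficient matrix A = [[-15, -10], [26, 17]].
Characteristic polynomial det(A - λI) = λ^2 - 2λ + 5 = 0.
Eigenvalues λ = 1 ± 2i (complex conjugate pair).
For λ=1+2i: an eigenvector is (1,-2) - i(2,-3) = (1 - 2i, -2 + 3i).
A real fundamental pair from Re and Im of e^((1+2i)t)v: X_1 = e^(t)(cos(2t)·(1,-2) + sin(2t)·(2,-3)), X_2 = e^(t)(sin(2t)·(1,-2) - cos(2t)·(2,-3)).
General solution: c_1X_1 + c_2X_2.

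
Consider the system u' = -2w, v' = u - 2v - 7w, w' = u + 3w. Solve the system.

u(t) = C_1e^(2t) + 2C_2e^(t), v(t) = 2C_1e^(2t) + 3C_2e^(t) + C_3e^(-2t), w(t) = -C_1e^(2t) - C_2e^(t)

Coefficient matrix A = [[0, 0, -2], [1, -2, -7], [1, 0, 3]].
det(A - λI) = 0 gives eigenvalues λ = 2, 1, -2.
For λ=2: eigenvector (1,2,-1).
For λ=1: eigenvector (2,3,-1).
For λ=-2: eigenvector (0,1,0).
General solution: C_1e^(2t)(1,2,-1) + C_2e^(t)(2,3,-1) + C_3e^(-2t)(0,1,0).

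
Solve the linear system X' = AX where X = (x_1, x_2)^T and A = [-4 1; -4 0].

x_1(t) = C_1e^(-2t) + C_2te^(-2t), x_2(t) = 2C_1e^(-2t) + 2C_2te^(-2t) + C_2e^(-2t)

Coefficient matrix A = [[-4, 1], [-4, 0]].
Characteristic polynomial det(A - λI) = λ^2 + 4λ + 4 = 0.
Single eigenvalue λ = -2 with algebraic multiplicity 2.
Eigenvector v = (1,2); generalized eigenvector w with (A-λI)w=v is (0,1).
General solution: e^(-2t)[C_1·v + C_2·(t·v + w)].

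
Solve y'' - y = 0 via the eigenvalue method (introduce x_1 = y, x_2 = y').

Let x_1 = y, x_2 = y'. Then x_1' = x_2 and x_2' = x_1.
A = [[0,1],[1,0]]; det(A-λI) = λ^2 - 1.
Eigenvalues λ = 1, -1 with eigenvectors (1,1), (1,-1).

y(t) = C_1e^(t) + C_2e^(-t)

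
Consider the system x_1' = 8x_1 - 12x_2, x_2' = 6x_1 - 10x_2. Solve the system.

Coefficient matrix A = [[8, -12], [6, -10]].
Characteristic polynomial det(A - λI) = λ^2 + 2λ - 8 = 0.
Eigenvalues λ = -4, 2.
For λ=-4: (A-λI) row 1 is [12, -12], so an eigenvector is (1, 1).
For λ=2: (A-λI) row 1 is [6, -12], so an eigenvector is (2, 1).
General solution: K_1e^(-4t)(1,1) + K_2e^(2t)(2,1).

x_1(t) = K_1e^(-4t) + 2K_2e^(2t), x_2(t) = K_1e^(-4t) + K_2e^(2t)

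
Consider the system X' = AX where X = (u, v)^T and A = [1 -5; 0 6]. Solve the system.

Coefficient matrix A = [[1, -5], [0, 6]].
Characteristic polynomial det(A - λI) = λ^2 - 7λ + 6 = 0.
Eigenvalues λ = 1, 6.
For λ=1: (A-λI) row 1 is [0, -5], so an eigenvector is (-1, 0).
For λ=6: (A-λI) row 1 is [-5, -5], so an eigenvector is (1, -1).
General solution: K_1e^(t)(-1,0) + K_2e^(6t)(1,-1).

u(t) = -K_1e^(t) + K_2e^(6t), v(t) = -K_2e^(6t)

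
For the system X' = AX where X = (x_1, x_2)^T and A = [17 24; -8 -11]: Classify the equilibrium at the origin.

unstable node

A = [[17,24],[-8,-11]]; det(A-λI) = λ^2 - 6λ + 5.
λ = 1, 5: both positive.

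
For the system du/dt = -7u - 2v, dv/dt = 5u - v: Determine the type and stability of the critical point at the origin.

stable spiral

A = [[-7,-2],[5,-1]]; det(A-λI) = λ^2 + 8λ + 17.
λ = -4 ± i: negative real part.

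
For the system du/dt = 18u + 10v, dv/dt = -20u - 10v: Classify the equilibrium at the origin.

A = [[18,10],[-20,-10]]; det(A-λI) = λ^2 - 8λ + 20.
λ = 4 ± 2i: positive real part.

unstable spiral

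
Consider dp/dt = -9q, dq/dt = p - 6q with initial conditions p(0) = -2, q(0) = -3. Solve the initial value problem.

Coefficient matrix A = [[0, -9], [1, -6]].
Characteristic polynomial det(A - λI) = λ^2 + 6λ + 9 = 0.
Single eigenvalue λ = -3 with algebraic multiplicity 2.
Eigenvector v = (-3,-1); generalized eigenvector w with (A-λI)w=v is (2,1).
General solution: e^(-3t)[C_1·v + C_2·(t·v + w)].
Applying p(0)=-2, q(0)=-3 gives C_1=-4, C_2=-7.

p(t) = 21te^(-3t) - 2e^(-3t), q(t) = 7te^(-3t) - 3e^(-3t)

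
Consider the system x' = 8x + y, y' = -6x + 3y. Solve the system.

x(t) = C_1e^(5t) - C_2e^(6t), y(t) = -3C_1e^(5t) + 2C_2e^(6t)

Coefficient matrix A = [[8, 1], [-6, 3]].
Characteristic polynomial det(A - λI) = λ^2 - 11λ + 30 = 0.
Eigenvalues λ = 5, 6.
For λ=5: (A-λI) row 1 is [3, 1], so an eigenvector is (1, -3).
For λ=6: (A-λI) row 1 is [2, 1], so an eigenvector is (-1, 2).
General solution: C_1e^(5t)(1,-3) + C_2e^(6t)(-1,2).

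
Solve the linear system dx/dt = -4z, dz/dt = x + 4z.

Coefficient matrix A = [[0, -4], [1, 4]].
Characteristic polynomial det(A - λI) = λ^2 - 4λ + 4 = 0.
Single eigenvalue λ = 2 with algebraic multiplicity 2.
Eigenvector v = (-2,1); generalized eigenvector w with (A-λI)w=v is (1,0).
General solution: e^(2t)[C_1·v + C_2·(t·v + w)].

x(t) = -2C_1e^(2t) - 2C_2te^(2t) + C_2e^(2t), z(t) = C_1e^(2t) + C_2te^(2t)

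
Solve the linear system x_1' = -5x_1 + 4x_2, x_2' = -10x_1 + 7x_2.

x_1(t) = K_1e^(t)sin(2t) - K_1e^(t)cos(2t) - K_2e^(t)sin(2t) - K_2e^(t)cos(2t), x_2(t) = 2K_1e^(t)sin(2t) - K_1e^(t)cos(2t) - K_2e^(t)sin(2t) - 2K_2e^(t)cos(2t)

Coefficient matrix A = [[-5, 4], [-10, 7]].
Characteristic polynomial det(A - λI) = λ^2 - 2λ + 5 = 0.
Eigenvalues λ = 1 ± 2i (complex conjugate pair).
For λ=1+2i: an eigenvector is (-1,-1) - i(1,2) = (-1 - i, -1 - 2i).
A real fundamental pair from Re and Im of e^((1+2i)t)v: X_1 = e^(t)(cos(2t)·(-1,-1) + sin(2t)·(1,2)), X_2 = e^(t)(sin(2t)·(-1,-1) - cos(2t)·(1,2)).
General solution: K_1X_1 + K_2X_2.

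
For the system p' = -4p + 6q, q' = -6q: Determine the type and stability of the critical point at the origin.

A = [[-4,6],[0,-6]]; det(A-λI) = λ^2 + 10λ + 24.
λ = -4, -6: both negative.

stable node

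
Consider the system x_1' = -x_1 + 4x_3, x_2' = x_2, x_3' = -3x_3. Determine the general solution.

Coefficient matrix A = [[-1, 0, 4], [0, 1, 0], [0, 0, -3]].
det(A - λI) = 0 gives eigenvalues λ = -1, -3, 1.
For λ=-1: eigenvector (1,0,0).
For λ=-3: eigenvector (-2,0,1).
For λ=1: eigenvector (0,1,0).
General solution: C_1e^(-t)(1,0,0) + C_2e^(-3t)(-2,0,1) + C_3e^(t)(0,1,0).

x_1(t) = C_1e^(-t) - 2C_2e^(-3t), x_2(t) = C_3e^(t), x_3(t) = C_2e^(-3t)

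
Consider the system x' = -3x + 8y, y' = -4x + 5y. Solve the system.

x(t) = c_1e^(t)sin(4t) - c_1e^(t)cos(4t) - c_2e^(t)sin(4t) - c_2e^(t)cos(4t), y(t) = c_1e^(t)sin(4t) - c_2e^(t)cos(4t)

Coefficient matrix A = [[-3, 8], [-4, 5]].
Characteristic polynomial det(A - λI) = λ^2 - 2λ + 17 = 0.
Eigenvalues λ = 1 ± 4i (complex conjugate pair).
For λ=1+4i: an eigenvector is (-1,0) - i(1,1) = (-1 - i, 0 - i).
A real fundamental pair from Re and Im of e^((1+4i)t)v: X_1 = e^(t)(cos(4t)·(-1,0) + sin(4t)·(1,1)), X_2 = e^(t)(sin(4t)·(-1,0) - cos(4t)·(1,1)).
General solution: c_1X_1 + c_2X_2.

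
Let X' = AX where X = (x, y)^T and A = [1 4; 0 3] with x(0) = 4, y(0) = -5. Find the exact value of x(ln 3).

A = [[1,4],[0,3]]; eigenvalues λ = 1, 3.
Eigenvectors: (-1,0) for λ=1, (-2,-1) for λ=3.
From the initial condition, c_1 = -14, c_2 = 5.
x(ln 3) = (-14)(3^1)(-1) + (5)(3^3)(-2) = -228.

-228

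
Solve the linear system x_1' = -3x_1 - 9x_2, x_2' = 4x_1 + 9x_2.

Coefficient matrix A = [[-3, -9], [4, 9]].
Characteristic polynomial det(A - λI) = λ^2 - 6λ + 9 = 0.
Single eigenvalue λ = 3 with algebraic multiplicity 2.
Eigenvector v = (3,-2); generalized eigenvector w with (A-λI)w=v is (1,-1).
General solution: e^(3t)[K_1·v + K_2·(t·v + w)].

x_1(t) = 3K_1e^(3t) + 3K_2te^(3t) + K_2e^(3t), x_2(t) = -2K_1e^(3t) - 2K_2te^(3t) - K_2e^(3t)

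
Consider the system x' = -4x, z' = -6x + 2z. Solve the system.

x(t) = c_1e^(-4t), z(t) = c_1e^(-4t) - c_2e^(2t)

Coefficient matrix A = [[-4, 0], [-6, 2]].
Characteristic polynomial det(A - λI) = λ^2 + 2λ - 8 = 0.
Eigenvalues λ = -4, 2.
For λ=-4: (A-λI) row 2 is [-6, 6], so an eigenvector is (1, 1).
For λ=2: (A-λI) row 1 is [-6, 0], so an eigenvector is (0, -1).
General solution: c_1e^(-4t)(1,1) + c_2e^(2t)(0,-1).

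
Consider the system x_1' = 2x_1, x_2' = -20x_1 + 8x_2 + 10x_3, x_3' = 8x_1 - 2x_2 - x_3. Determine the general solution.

x_1(t) = c_1e^(2t), x_2(t) = 10c_1e^(2t) + 5c_2e^(4t) - 2c_3e^(3t), x_3(t) = -4c_1e^(2t) - 2c_2e^(4t) + c_3e^(3t)

Coefficient matrix A = [[2, 0, 0], [-20, 8, 10], [8, -2, -1]].
det(A - λI) = 0 gives eigenvalues λ = 2, 4, 3.
For λ=2: eigenvector (1,10,-4).
For λ=4: eigenvector (0,5,-2).
For λ=3: eigenvector (0,-2,1).
General solution: c_1e^(2t)(1,10,-4) + c_2e^(4t)(0,5,-2) + c_3e^(3t)(0,-2,1).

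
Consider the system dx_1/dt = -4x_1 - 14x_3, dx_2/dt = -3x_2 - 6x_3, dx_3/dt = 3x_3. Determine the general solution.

Coefficient matrix A = [[-4, 0, -14], [0, -3, -6], [0, 0, 3]].
det(A - λI) = 0 gives eigenvalues λ = -4, -3, 3.
For λ=-4: eigenvector (1,0,0).
For λ=-3: eigenvector (0,1,0).
For λ=3: eigenvector (-2,-1,1).
General solution: C_1e^(-4t)(1,0,0) + C_2e^(-3t)(0,1,0) + C_3e^(3t)(-2,-1,1).

x_1(t) = C_1e^(-4t) - 2C_3e^(3t), x_2(t) = C_2e^(-3t) - C_3e^(3t), x_3(t) = C_3e^(3t)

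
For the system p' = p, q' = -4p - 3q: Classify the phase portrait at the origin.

A = [[1,0],[-4,-3]]; det(A-λI) = λ^2 + 2λ - 3.
λ = -3, 1: opposite signs.

saddle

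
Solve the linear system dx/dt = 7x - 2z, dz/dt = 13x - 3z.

Coefficient matrix A = [[7, -2], [13, -3]].
Characteristic polynomial det(A - λI) = λ^2 - 4λ + 5 = 0.
Eigenvalues λ = 2 ± i (complex conjugate pair).
For λ=2+i: an eigenvector is (1,3) - i(-1,-2) = (1 + i, 3 + 2i).
A real fundamental pair from Re and Im of e^((2+i)t)v: X_1 = e^(2t)(cos(t)·(1,3) + sin(t)·(-1,-2)), X_2 = e^(2t)(sin(t)·(1,3) - cos(t)·(-1,-2)).
General solution: K_1X_1 + K_2X_2.

x(t) = -K_1e^(2t)sin(t) + K_1e^(2t)cos(t) + K_2e^(2t)sin(t) + K_2e^(2t)cos(t), z(t) = -2K_1e^(2t)sin(t) + 3K_1e^(2t)cos(t) + 3K_2e^(2t)sin(t) + 2K_2e^(2t)cos(t)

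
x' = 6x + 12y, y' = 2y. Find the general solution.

Coefficient matrix A = [[6, 12], [0, 2]].
Characteristic polynomial det(A - λI) = λ^2 - 8λ + 12 = 0.
Eigenvalues λ = 6, 2.
For λ=6: (A-λI) row 1 is [0, 12], so an eigenvector is (1, 0).
For λ=2: (A-λI) row 1 is [4, 12], so an eigenvector is (3, -1).
General solution: c_1e^(6t)(1,0) + c_2e^(2t)(3,-1).

x(t) = c_1e^(6t) + 3c_2e^(2t), y(t) = -c_2e^(2t)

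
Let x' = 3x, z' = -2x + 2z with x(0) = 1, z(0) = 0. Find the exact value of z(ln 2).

A = [[3,0],[-2,2]]; eigenvalues λ = 2, 3.
Eigenvectors: (0,1) for λ=2, (1,-2) for λ=3.
From the initial condition, c_1 = 2, c_2 = 1.
z(ln 2) = (2)(2^2)(1) + (1)(2^3)(-2) = -8.

-8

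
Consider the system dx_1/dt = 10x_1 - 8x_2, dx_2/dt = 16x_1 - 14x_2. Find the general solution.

Coefficient matrix A = [[10, -8], [16, -14]].
Characteristic polynomial det(A - λI) = λ^2 + 4λ - 12 = 0.
Eigenvalues λ = 2, -6.
For λ=2: (A-λI) row 1 is [8, -8], so an eigenvector is (1, 1).
For λ=-6: (A-λI) row 1 is [16, -8], so an eigenvector is (1, 2).
General solution: c_1e^(2t)(1,1) + c_2e^(-6t)(1,2).

x_1(t) = c_1e^(2t) + c_2e^(-6t), x_2(t) = c_1e^(2t) + 2c_2e^(-6t)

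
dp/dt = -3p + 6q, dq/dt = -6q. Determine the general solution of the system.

Coefficient matrix A = [[-3, 6], [0, -6]].
Characteristic polynomial det(A - λI) = λ^2 + 9λ + 18 = 0.
Eigenvalues λ = -3, -6.
For λ=-3: (A-λI) row 1 is [0, 6], so an eigenvector is (1, 0).
For λ=-6: (A-λI) row 1 is [3, 6], so an eigenvector is (-2, 1).
General solution: C_1e^(-3t)(1,0) + C_2e^(-6t)(-2,1).

p(t) = C_1e^(-3t) - 2C_2e^(-6t), q(t) = C_2e^(-6t)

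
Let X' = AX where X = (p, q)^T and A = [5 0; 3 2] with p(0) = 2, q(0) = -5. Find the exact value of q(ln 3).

A = [[5,0],[3,2]]; eigenvalues λ = 5, 2.
Eigenvectors: (-1,-1) for λ=5, (0,1) for λ=2.
From the initial condition, c_1 = -2, c_2 = -7.
q(ln 3) = (-2)(3^5)(-1) + (-7)(3^2)(1) = 423.

423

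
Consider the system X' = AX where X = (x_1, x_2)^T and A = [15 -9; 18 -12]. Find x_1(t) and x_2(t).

Coefficient matrix A = [[15, -9], [18, -12]].
Characteristic polynomial det(A - λI) = λ^2 - 3λ - 18 = 0.
Eigenvalues λ = -3, 6.
For λ=-3: (A-λI) row 1 is [18, -9], so an eigenvector is (1, 2).
For λ=6: (A-λI) row 1 is [9, -9], so an eigenvector is (-1, -1).
General solution: K_1e^(-3t)(1,2) + K_2e^(6t)(-1,-1).

x_1(t) = K_1e^(-3t) - K_2e^(6t), x_2(t) = 2K_1e^(-3t) - K_2e^(6t)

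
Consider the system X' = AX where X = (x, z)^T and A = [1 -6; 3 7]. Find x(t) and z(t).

Coefficient matrix A = [[1, -6], [3, 7]].
Characteristic polynomial det(A - λI) = λ^2 - 8λ + 25 = 0.
Eigenvalues λ = 4 ± 3i (complex conjugate pair).
For λ=4+3i: an eigenvector is (-1,0) - i(1,-1) = (-1 - i, 0 + i).
A real fundamental pair from Re and Im of e^((4+3i)t)v: X_1 = e^(4t)(cos(3t)·(-1,0) + sin(3t)·(1,-1)), X_2 = e^(4t)(sin(3t)·(-1,0) - cos(3t)·(1,-1)).
General solution: K_1X_1 + K_2X_2.

x(t) = K_1e^(4t)sin(3t) - K_1e^(4t)cos(3t) - K_2e^(4t)sin(3t) - K_2e^(4t)cos(3t), z(t) = -K_1e^(4t)sin(3t) + K_2e^(4t)cos(3t)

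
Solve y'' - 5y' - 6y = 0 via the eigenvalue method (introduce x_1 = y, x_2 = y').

Let x_1 = y, x_2 = y'. Then x_1' = x_2 and x_2' = 6x_1 + 5x_2.
A = [[0,1],[6,5]]; det(A-λI) = λ^2 - 5λ - 6.
Eigenvalues λ = 6, -1 with eigenvectors (1,6), (1,-1).

y(t) = c_1e^(6t) + c_2e^(-t)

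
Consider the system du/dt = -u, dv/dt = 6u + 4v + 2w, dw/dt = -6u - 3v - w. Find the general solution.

u(t) = C_1e^(-t), v(t) = -2C_1e^(-t) + C_2e^(2t) - 2C_3e^(t), w(t) = 2C_1e^(-t) - C_2e^(2t) + 3C_3e^(t)

Coefficient matrix A = [[-1, 0, 0], [6, 4, 2], [-6, -3, -1]].
det(A - λI) = 0 gives eigenvalues λ = -1, 2, 1.
For λ=-1: eigenvector (1,-2,2).
For λ=2: eigenvector (0,1,-1).
For λ=1: eigenvector (0,-2,3).
General solution: C_1e^(-t)(1,-2,2) + C_2e^(2t)(0,1,-1) + C_3e^(t)(0,-2,3).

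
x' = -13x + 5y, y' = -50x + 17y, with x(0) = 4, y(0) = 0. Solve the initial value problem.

x(t) = -12e^(2t)sin(5t) + 4e^(2t)cos(5t), y(t) = -40e^(2t)sin(5t)

Coefficient matrix A = [[-13, 5], [-50, 17]].
Characteristic polynomial det(A - λI) = λ^2 - 4λ + 29 = 0.
Eigenvalues λ = 2 ± 5i (complex conjugate pair).
For λ=2+5i: an eigenvector is (-1,-3) - i(0,1) = (-1, -3 - i).
A real fundamental pair from Re and Im of e^((2+5i)t)v: X_1 = e^(2t)(cos(5t)·(-1,-3) + sin(5t)·(0,1)), X_2 = e^(2t)(sin(5t)·(-1,-3) - cos(5t)·(0,1)).
General solution: K_1X_1 + K_2X_2.
Applying x(0)=4, y(0)=0 gives K_1=-4, K_2=12.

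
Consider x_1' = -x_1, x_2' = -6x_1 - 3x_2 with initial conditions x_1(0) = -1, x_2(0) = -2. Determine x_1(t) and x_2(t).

x_1(t) = -e^(-t), x_2(t) = 3e^(-t) - 5e^(-3t)

Coefficient matrix A = [[-1, 0], [-6, -3]].
Characteristic polynomial det(A - λI) = λ^2 + 4λ + 3 = 0.
Eigenvalues λ = -3, -1.
For λ=-3: (A-λI) row 1 is [2, 0], so an eigenvector is (0, -1).
For λ=-1: (A-λI) row 2 is [-6, -2], so an eigenvector is (1, -3).
General solution: C_1e^(-3t)(0,-1) + C_2e^(-t)(1,-3).
Applying x_1(0)=-1, x_2(0)=-2 gives C_1=5, C_2=-1.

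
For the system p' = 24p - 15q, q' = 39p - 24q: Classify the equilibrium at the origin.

A = [[24,-15],[39,-24]]; det(A-λI) = λ^2 + 9.
λ = 0 ± 3i: zero real part.

center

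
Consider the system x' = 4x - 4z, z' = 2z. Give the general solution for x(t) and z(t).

x(t) = 2K_1e^(2t) + K_2e^(4t), z(t) = K_1e^(2t)

Coefficient matrix A = [[4, -4], [0, 2]].
Characteristic polynomial det(A - λI) = λ^2 - 6λ + 8 = 0.
Eigenvalues λ = 2, 4.
For λ=2: (A-λI) row 1 is [2, -4], so an eigenvector is (2, 1).
For λ=4: (A-λI) row 1 is [0, -4], so an eigenvector is (1, 0).
General solution: K_1e^(2t)(2,1) + K_2e^(4t)(1,0).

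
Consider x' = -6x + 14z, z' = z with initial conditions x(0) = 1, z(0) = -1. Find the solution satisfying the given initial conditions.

x(t) = -2e^(t) + 3e^(-6t), z(t) = -e^(t)

Coefficient matrix A = [[-6, 14], [0, 1]].
Characteristic polynomial det(A - λI) = λ^2 + 5λ - 6 = 0.
Eigenvalues λ = -6, 1.
For λ=-6: (A-λI) row 1 is [0, 14], so an eigenvector is (-1, 0).
For λ=1: (A-λI) row 1 is [-7, 14], so an eigenvector is (2, 1).
General solution: K_1e^(-6t)(-1,0) + K_2e^(t)(2,1).
Applying x(0)=1, z(0)=-1 gives K_1=-3, K_2=-1.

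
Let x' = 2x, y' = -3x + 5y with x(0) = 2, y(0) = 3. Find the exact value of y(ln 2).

A = [[2,0],[-3,5]]; eigenvalues λ = 2, 5.
Eigenvectors: (-1,-1) for λ=2, (0,1) for λ=5.
From the initial condition, c_1 = -2, c_2 = 1.
y(ln 2) = (-2)(2^2)(-1) + (1)(2^5)(1) = 40.

40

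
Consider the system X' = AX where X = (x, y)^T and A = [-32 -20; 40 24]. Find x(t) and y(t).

Coefficient matrix A = [[-32, -20], [40, 24]].
Characteristic polynomial det(A - λI) = λ^2 + 8λ + 32 = 0.
Eigenvalues λ = -4 ± 4i (complex conjugate pair).
For λ=-4+4i: an eigenvector is (-1,1) - i(2,-3) = (-1 - 2i, 1 + 3i).
A real fundamental pair from Re and Im of e^((-4+4i)t)v: X_1 = e^(-4t)(cos(4t)·(-1,1) + sin(4t)·(2,-3)), X_2 = e^(-4t)(sin(4t)·(-1,1) - cos(4t)·(2,-3)).
General solution: C_1X_1 + C_2X_2.

x(t) = 2C_1e^(-4t)sin(4t) - C_1e^(-4t)cos(4t) - C_2e^(-4t)sin(4t) - 2C_2e^(-4t)cos(4t), y(t) = -3C_1e^(-4t)sin(4t) + C_1e^(-4t)cos(4t) + C_2e^(-4t)sin(4t) + 3C_2e^(-4t)cos(4t)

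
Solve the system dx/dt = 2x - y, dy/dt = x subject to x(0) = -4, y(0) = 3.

Coefficient matrix A = [[2, -1], [1, 0]].
Characteristic polynomial det(A - λI) = λ^2 - 2λ + 1 = 0.
Single eigenvalue λ = 1 with algebraic multiplicity 2.
Eigenvector v = (1,1); generalized eigenvector w with (A-λI)w=v is (-1,-2).
General solution: e^(t)[K_1·v + K_2·(t·v + w)].
Applying x(0)=-4, y(0)=3 gives K_1=-11, K_2=-7.

x(t) = -7te^(t) - 4e^(t), y(t) = -7te^(t) + 3e^(t)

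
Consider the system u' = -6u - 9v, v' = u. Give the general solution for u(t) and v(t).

u(t) = 3K_1e^(-3t) + 3K_2te^(-3t) - K_2e^(-3t), v(t) = -K_1e^(-3t) - K_2te^(-3t)

Coefficient matrix A = [[-6, -9], [1, 0]].
Characteristic polynomial det(A - λI) = λ^2 + 6λ + 9 = 0.
Single eigenvalue λ = -3 with algebraic multiplicity 2.
Eigenvector v = (3,-1); generalized eigenvector w with (A-λI)w=v is (-1,0).
General solution: e^(-3t)[K_1·v + K_2·(t·v + w)].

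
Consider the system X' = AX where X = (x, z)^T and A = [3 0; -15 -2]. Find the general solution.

Coefficient matrix A = [[3, 0], [-15, -2]].
Characteristic polynomial det(A - λI) = λ^2 - λ - 6 = 0.
Eigenvalues λ = 3, -2.
For λ=3: (A-λI) row 2 is [-15, -5], so an eigenvector is (1, -3).
For λ=-2: (A-λI) row 1 is [5, 0], so an eigenvector is (0, 1).
General solution: C_1e^(3t)(1,-3) + C_2e^(-2t)(0,1).

x(t) = C_1e^(3t), z(t) = -3C_1e^(3t) + C_2e^(-2t)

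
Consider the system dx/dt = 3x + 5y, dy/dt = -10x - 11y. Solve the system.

Coefficient matrix A = [[3, 5], [-10, -11]].
Characteristic polynomial det(A - λI) = λ^2 + 8λ + 17 = 0.
Eigenvalues λ = -4 ± i (complex conjugate pair).
For λ=-4+i: an eigenvector is (-2,3) - i(1,-1) = (-2 - i, 3 + i).
A real fundamental pair from Re and Im of e^((-4+i)t)v: X_1 = e^(-4t)(cos(t)·(-2,3) + sin(t)·(1,-1)), X_2 = e^(-4t)(sin(t)·(-2,3) - cos(t)·(1,-1)).
General solution: c_1X_1 + c_2X_2.

x(t) = c_1e^(-4t)sin(t) - 2c_1e^(-4t)cos(t) - 2c_2e^(-4t)sin(t) - c_2e^(-4t)cos(t), y(t) = -c_1e^(-4t)sin(t) + 3c_1e^(-4t)cos(t) + 3c_2e^(-4t)sin(t) + c_2e^(-4t)cos(t)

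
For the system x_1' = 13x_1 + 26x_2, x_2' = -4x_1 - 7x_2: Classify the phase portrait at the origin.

A = [[13,26],[-4,-7]]; det(A-λI) = λ^2 - 6λ + 13.
λ = 3 ± 2i: positive real part.

unstable spiral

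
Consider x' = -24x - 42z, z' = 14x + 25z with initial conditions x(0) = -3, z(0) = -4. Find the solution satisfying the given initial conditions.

Coefficient matrix A = [[-24, -42], [14, 25]].
Characteristic polynomial det(A - λI) = λ^2 - λ - 12 = 0.
Eigenvalues λ = 4, -3.
For λ=4: (A-λI) row 1 is [-28, -42], so an eigenvector is (-3, 2).
For λ=-3: (A-λI) row 1 is [-21, -42], so an eigenvector is (2, -1).
General solution: K_1e^(4t)(-3,2) + K_2e^(-3t)(2,-1).
Applying x(0)=-3, z(0)=-4 gives K_1=-11, K_2=-18.

x(t) = 33e^(4t) - 36e^(-3t), z(t) = -22e^(4t) + 18e^(-3t)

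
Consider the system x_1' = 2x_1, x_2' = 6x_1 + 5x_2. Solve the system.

Coefficient matrix A = [[2, 0], [6, 5]].
Characteristic polynomial det(A - λI) = λ^2 - 7λ + 10 = 0.
Eigenvalues λ = 5, 2.
For λ=5: (A-λI) row 1 is [-3, 0], so an eigenvector is (0, 1).
For λ=2: (A-λI) row 2 is [6, 3], so an eigenvector is (-1, 2).
General solution: C_1e^(5t)(0,1) + C_2e^(2t)(-1,2).

x_1(t) = -C_2e^(2t), x_2(t) = C_1e^(5t) + 2C_2e^(2t)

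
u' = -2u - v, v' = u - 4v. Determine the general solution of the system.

u(t) = c_1e^(-3t) + c_2te^(-3t) + 3c_2e^(-3t), v(t) = c_1e^(-3t) + c_2te^(-3t) + 2c_2e^(-3t)

Coefficient matrix A = [[-2, -1], [1, -4]].
Characteristic polynomial det(A - λI) = λ^2 + 6λ + 9 = 0.
Single eigenvalue λ = -3 with algebraic multiplicity 2.
Eigenvector v = (1,1); generalized eigenvector w with (A-λI)w=v is (3,2).
General solution: e^(-3t)[c_1·v + c_2·(t·v + w)].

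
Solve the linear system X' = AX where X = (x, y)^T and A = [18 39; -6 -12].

x(t) = -2c_1e^(3t)sin(3t) - 3c_1e^(3t)cos(3t) - 3c_2e^(3t)sin(3t) + 2c_2e^(3t)cos(3t), y(t) = c_1e^(3t)sin(3t) + c_1e^(3t)cos(3t) + c_2e^(3t)sin(3t) - c_2e^(3t)cos(3t)

Coefficient matrix A = [[18, 39], [-6, -12]].
Characteristic polynomial det(A - λI) = λ^2 - 6λ + 18 = 0.
Eigenvalues λ = 3 ± 3i (complex conjugate pair).
For λ=3+3i: an eigenvector is (-3,1) - i(-2,1) = (-3 + 2i, 1 - i).
A real fundamental pair from Re and Im of e^((3+3i)t)v: X_1 = e^(3t)(cos(3t)·(-3,1) + sin(3t)·(-2,1)), X_2 = e^(3t)(sin(3t)·(-3,1) - cos(3t)·(-2,1)).
General solution: c_1X_1 + c_2X_2.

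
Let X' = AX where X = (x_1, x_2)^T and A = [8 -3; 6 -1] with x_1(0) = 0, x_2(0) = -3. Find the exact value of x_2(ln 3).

675

A = [[8,-3],[6,-1]]; eigenvalues λ = 2, 5.
Eigenvectors: (1,2) for λ=2, (-1,-1) for λ=5.
From the initial condition, c_1 = -3, c_2 = -3.
x_2(ln 3) = (-3)(3^2)(2) + (-3)(3^5)(-1) = 675.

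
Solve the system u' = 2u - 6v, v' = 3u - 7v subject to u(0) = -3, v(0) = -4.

Coefficient matrix A = [[2, -6], [3, -7]].
Characteristic polynomial det(A - λI) = λ^2 + 5λ + 4 = 0.
Eigenvalues λ = -4, -1.
For λ=-4: (A-λI) row 1 is [6, -6], so an eigenvector is (-1, -1).
For λ=-1: (A-λI) row 1 is [3, -6], so an eigenvector is (2, 1).
General solution: K_1e^(-4t)(-1,-1) + K_2e^(-t)(2,1).
Applying u(0)=-3, v(0)=-4 gives K_1=5, K_2=1.

u(t) = 2e^(-t) - 5e^(-4t), v(t) = e^(-t) - 5e^(-4t)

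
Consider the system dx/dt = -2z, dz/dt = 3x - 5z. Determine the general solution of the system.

x(t) = -K_1e^(-2t) - 2K_2e^(-3t), z(t) = -K_1e^(-2t) - 3K_2e^(-3t)

Coefficient matrix A = [[0, -2], [3, -5]].
Characteristic polynomial det(A - λI) = λ^2 + 5λ + 6 = 0.
Eigenvalues λ = -2, -3.
For λ=-2: (A-λI) row 1 is [2, -2], so an eigenvector is (-1, -1).
For λ=-3: (A-λI) row 1 is [3, -2], so an eigenvector is (-2, -3).
General solution: K_1e^(-2t)(-1,-1) + K_2e^(-3t)(-2,-3).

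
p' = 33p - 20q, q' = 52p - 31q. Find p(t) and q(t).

p(t) = -2c_1e^(t)sin(4t) + c_1e^(t)cos(4t) + c_2e^(t)sin(4t) + 2c_2e^(t)cos(4t), q(t) = -3c_1e^(t)sin(4t) + 2c_1e^(t)cos(4t) + 2c_2e^(t)sin(4t) + 3c_2e^(t)cos(4t)

Coefficient matrix A = [[33, -20], [52, -31]].
Characteristic polynomial det(A - λI) = λ^2 - 2λ + 17 = 0.
Eigenvalues λ = 1 ± 4i (complex conjugate pair).
For λ=1+4i: an eigenvector is (1,2) - i(-2,-3) = (1 + 2i, 2 + 3i).
A real fundamental pair from Re and Im of e^((1+4i)t)v: X_1 = e^(t)(cos(4t)·(1,2) + sin(4t)·(-2,-3)), X_2 = e^(t)(sin(4t)·(1,2) - cos(4t)·(-2,-3)).
General solution: c_1X_1 + c_2X_2.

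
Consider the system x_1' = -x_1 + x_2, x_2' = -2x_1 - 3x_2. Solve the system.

Coefficient matrix A = [[-1, 1], [-2, -3]].
Characteristic polynomial det(A - λI) = λ^2 + 4λ + 5 = 0.
Eigenvalues λ = -2 ± i (complex conjugate pair).
For λ=-2+i: an eigenvector is (-1,1) - i(0,1) = (-1, 1 - i).
A real fundamental pair from Re and Im of e^((-2+i)t)v: X_1 = e^(-2t)(cos(t)·(-1,1) + sin(t)·(0,1)), X_2 = e^(-2t)(sin(t)·(-1,1) - cos(t)·(0,1)).
General solution: C_1X_1 + C_2X_2.

x_1(t) = -C_1e^(-2t)cos(t) - C_2e^(-2t)sin(t), x_2(t) = C_1e^(-2t)sin(t) + C_1e^(-2t)cos(t) + C_2e^(-2t)sin(t) - C_2e^(-2t)cos(t)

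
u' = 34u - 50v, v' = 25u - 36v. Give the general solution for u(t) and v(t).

Coefficient matrix A = [[34, -50], [25, -36]].
Characteristic polynomial det(A - λI) = λ^2 + 2λ + 26 = 0.
Eigenvalues λ = -1 ± 5i (complex conjugate pair).
For λ=-1+5i: an eigenvector is (1,1) - i(-3,-2) = (1 + 3i, 1 + 2i).
A real fundamental pair from Re and Im of e^((-1+5i)t)v: X_1 = e^(-t)(cos(5t)·(1,1) + sin(5t)·(-3,-2)), X_2 = e^(-t)(sin(5t)·(1,1) - cos(5t)·(-3,-2)).
General solution: C_1X_1 + C_2X_2.

u(t) = -3C_1e^(-t)sin(5t) + C_1e^(-t)cos(5t) + C_2e^(-t)sin(5t) + 3C_2e^(-t)cos(5t), v(t) = -2C_1e^(-t)sin(5t) + C_1e^(-t)cos(5t) + C_2e^(-t)sin(5t) + 2C_2e^(-t)cos(5t)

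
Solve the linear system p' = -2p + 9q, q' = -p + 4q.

Coefficient matrix A = [[-2, 9], [-1, 4]].
Characteristic polynomial det(A - λI) = λ^2 - 2λ + 1 = 0.
Single eigenvalue λ = 1 with algebraic multiplicity 2.
Eigenvector v = (-3,-1); generalized eigenvector w with (A-λI)w=v is (1,0).
General solution: e^(t)[K_1·v + K_2·(t·v + w)].

p(t) = -3K_1e^(t) - 3K_2te^(t) + K_2e^(t), q(t) = -K_1e^(t) - K_2te^(t)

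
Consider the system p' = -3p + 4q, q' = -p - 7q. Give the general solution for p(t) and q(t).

Coefficient matrix A = [[-3, 4], [-1, -7]].
Characteristic polynomial det(A - λI) = λ^2 + 10λ + 25 = 0.
Single eigenvalue λ = -5 with algebraic multiplicity 2.
Eigenvector v = (-2,1); generalized eigenvector w with (A-λI)w=v is (3,-2).
General solution: e^(-5t)[K_1·v + K_2·(t·v + w)].

p(t) = -2K_1e^(-5t) - 2K_2te^(-5t) + 3K_2e^(-5t), q(t) = K_1e^(-5t) + K_2te^(-5t) - 2K_2e^(-5t)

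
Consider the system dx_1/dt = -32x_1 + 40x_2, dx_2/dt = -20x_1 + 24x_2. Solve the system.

Coefficient matrix A = [[-32, 40], [-20, 24]].
Characteristic polynomial det(A - λI) = λ^2 + 8λ + 32 = 0.
Eigenvalues λ = -4 ± 4i (complex conjugate pair).
For λ=-4+4i: an eigenvector is (-1,-1) - i(-3,-2) = (-1 + 3i, -1 + 2i).
A real fundamental pair from Re and Im of e^((-4+4i)t)v: X_1 = e^(-4t)(cos(4t)·(-1,-1) + sin(4t)·(-3,-2)), X_2 = e^(-4t)(sin(4t)·(-1,-1) - cos(4t)·(-3,-2)).
General solution: c_1X_1 + c_2X_2.

x_1(t) = -3c_1e^(-4t)sin(4t) - c_1e^(-4t)cos(4t) - c_2e^(-4t)sin(4t) + 3c_2e^(-4t)cos(4t), x_2(t) = -2c_1e^(-4t)sin(4t) - c_1e^(-4t)cos(4t) - c_2e^(-4t)sin(4t) + 2c_2e^(-4t)cos(4t)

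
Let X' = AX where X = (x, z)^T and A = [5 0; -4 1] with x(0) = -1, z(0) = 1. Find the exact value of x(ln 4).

-1024

A = [[5,0],[-4,1]]; eigenvalues λ = 1, 5.
Eigenvectors: (0,-1) for λ=1, (-1,1) for λ=5.
From the initial condition, c_1 = 0, c_2 = 1.
x(ln 4) = (0)(4^1)(0) + (1)(4^5)(-1) = -1024.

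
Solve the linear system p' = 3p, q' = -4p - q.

p(t) = K_2e^(3t), q(t) = -K_1e^(-t) - K_2e^(3t)

Coefficient matrix A = [[3, 0], [-4, -1]].
Characteristic polynomial det(A - λI) = λ^2 - 2λ - 3 = 0.
Eigenvalues λ = -1, 3.
For λ=-1: (A-λI) row 1 is [4, 0], so an eigenvector is (0, -1).
For λ=3: (A-λI) row 2 is [-4, -4], so an eigenvector is (1, -1).
General solution: K_1e^(-t)(0,-1) + K_2e^(3t)(1,-1).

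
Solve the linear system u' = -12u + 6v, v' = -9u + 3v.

Coefficient matrix A = [[-12, 6], [-9, 3]].
Characteristic polynomial det(A - λI) = λ^2 + 9λ + 18 = 0.
Eigenvalues λ = -3, -6.
For λ=-3: (A-λI) row 1 is [-9, 6], so an eigenvector is (2, 3).
For λ=-6: (A-λI) row 1 is [-6, 6], so an eigenvector is (-1, -1).
General solution: K_1e^(-3t)(2,3) + K_2e^(-6t)(-1,-1).

u(t) = 2K_1e^(-3t) - K_2e^(-6t), v(t) = 3K_1e^(-3t) - K_2e^(-6t)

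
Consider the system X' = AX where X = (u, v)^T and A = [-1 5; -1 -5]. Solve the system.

u(t) = 2c_1e^(-3t)sin(t) + c_1e^(-3t)cos(t) + c_2e^(-3t)sin(t) - 2c_2e^(-3t)cos(t), v(t) = -c_1e^(-3t)sin(t) + c_2e^(-3t)cos(t)

Coefficient matrix A = [[-1, 5], [-1, -5]].
Characteristic polynomial det(A - λI) = λ^2 + 6λ + 10 = 0.
Eigenvalues λ = -3 ± i (complex conjugate pair).
For λ=-3+i: an eigenvector is (1,0) - i(2,-1) = (1 - 2i, 0 + i).
A real fundamental pair from Re and Im of e^((-3+i)t)v: X_1 = e^(-3t)(cos(t)·(1,0) + sin(t)·(2,-1)), X_2 = e^(-3t)(sin(t)·(1,0) - cos(t)·(2,-1)).
General solution: c_1X_1 + c_2X_2.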